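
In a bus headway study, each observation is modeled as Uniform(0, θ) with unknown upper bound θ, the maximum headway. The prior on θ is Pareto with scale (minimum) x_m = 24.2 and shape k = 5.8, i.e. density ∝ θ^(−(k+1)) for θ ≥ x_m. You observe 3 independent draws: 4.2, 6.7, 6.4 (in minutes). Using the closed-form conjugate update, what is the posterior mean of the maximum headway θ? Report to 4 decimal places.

27.3026

A Pareto(scale x_m, shape k) prior on the upper bound θ of Uniform(0, θ) is conjugate: posterior is Pareto(max(x_m, max xᵢ), k + n).
Sample maximum = 6.7; prior scale x_m = 24.2 → posterior scale = max = 24.2.
Posterior shape = 5.8 + 3 = 8.8.
E[θ|data] = k·x_m/(k−1) = 8.8·24.2/7.8 = 27.3026.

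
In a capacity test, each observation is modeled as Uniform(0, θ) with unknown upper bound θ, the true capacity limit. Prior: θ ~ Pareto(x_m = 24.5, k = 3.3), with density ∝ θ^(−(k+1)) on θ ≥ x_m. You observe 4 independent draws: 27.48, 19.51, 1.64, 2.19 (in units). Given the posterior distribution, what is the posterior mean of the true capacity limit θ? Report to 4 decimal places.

A Pareto(scale x_m, shape k) prior on the upper bound θ of Uniform(0, θ) is conjugate: posterior is Pareto(max(x_m, max xᵢ), k + n).
Sample maximum = 27.48; prior scale x_m = 24.5 → posterior scale = max = 27.48.
Posterior shape = 3.3 + 4 = 7.3.
E[θ|data] = k·x_m/(k−1) = 7.3·27.48/6.3 = 31.8419.

31.8419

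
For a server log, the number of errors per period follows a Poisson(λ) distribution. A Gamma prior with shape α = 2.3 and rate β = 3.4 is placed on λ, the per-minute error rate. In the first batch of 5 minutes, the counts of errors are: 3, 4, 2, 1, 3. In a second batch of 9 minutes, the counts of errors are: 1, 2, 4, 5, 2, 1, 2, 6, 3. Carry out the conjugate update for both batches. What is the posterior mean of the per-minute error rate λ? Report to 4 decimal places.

With a Gamma(shape α, rate β) prior, the Poisson likelihood is conjugate: the posterior is Gamma(α + ΣXᵢ, β + n).
Batch 1: sum of counts S = 13 over n = 5 minutes.
After batch 1: Gamma(α+S, β+n) = Gamma(2.3+13, 3.4+5) = Gamma(15.3, 8.4).
Batch 2: sum of counts S = 26 over n = 9 minutes.
After batch 2: Gamma(α+S, β+n) = Gamma(15.3+26, 8.4+9) = Gamma(41.3, 17.4).
Posterior mean = α/β = 41.3/17.4 = 2.3736.

2.3736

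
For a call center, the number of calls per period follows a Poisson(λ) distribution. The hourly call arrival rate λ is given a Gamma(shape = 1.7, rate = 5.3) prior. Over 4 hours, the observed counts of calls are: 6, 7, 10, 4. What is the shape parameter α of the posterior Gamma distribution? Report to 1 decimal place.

28.7

With a Gamma(shape α, rate β) prior, the Poisson likelihood is conjugate: the posterior is Gamma(α + ΣXᵢ, β + n).
Sum of counts S = 27 over n = 4 hours.
Posterior: Gamma(α+S, β+n) = Gamma(1.7+27, 5.3+4) = Gamma(28.7, 9.3).
Posterior α = 28.7.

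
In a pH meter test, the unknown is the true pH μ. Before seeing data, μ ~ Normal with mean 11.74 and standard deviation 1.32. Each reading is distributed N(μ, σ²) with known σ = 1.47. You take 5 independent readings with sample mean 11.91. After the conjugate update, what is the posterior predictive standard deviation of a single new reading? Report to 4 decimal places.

For Normal data with known variance σ², a Normal(μ₀, σ₀²) prior on μ is conjugate. Posterior precision = 1/σ₀² + n/σ²; posterior mean is the precision-weighted average of μ₀ and x̄.
σ₀² = 1.32² = 1.7424, σ² = 1.47² = 2.1609; σ² + n·σ₀² = 2.1609 + 5·1.7424 = 10.8729.
Posterior precision = 1/σ₀² + n/σ² = 1/1.7424 + 5/2.1609 = (σ² + n·σ₀²)/(σ₀²σ²) = 10.8729/(1.7424·2.1609); posterior variance σₙ² = σ₀²σ²/(σ² + n·σ₀²) = 1.7424·2.1609/10.8729 = 0.346288.
Predictive variance for one new observation = σₙ² + σ² = 1.7424·2.1609/10.8729 + 2.1609 = σ²·(σ₀² + 10.8729)/10.8729 = 2.1609·12.6153/10.8729 = 2.507188; SD = √(2.1609·12.6153/10.8729) = 1.5834.

1.5834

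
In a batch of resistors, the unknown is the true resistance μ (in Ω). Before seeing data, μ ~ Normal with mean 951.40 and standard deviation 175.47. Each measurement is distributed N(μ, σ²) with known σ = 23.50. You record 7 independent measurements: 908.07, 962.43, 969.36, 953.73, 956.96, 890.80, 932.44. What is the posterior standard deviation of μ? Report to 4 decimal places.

For Normal data with known variance σ², a Normal(μ₀, σ₀²) prior on μ is conjugate. Posterior precision = 1/σ₀² + n/σ²; posterior mean is the precision-weighted average of μ₀ and x̄.
σ₀² = 175.47² = 30789.7209, σ² = 23.50² = 552.25; σ² + n·σ₀² = 552.25 + 7·30789.7209 = 216080.2963.
Posterior precision = 1/σ₀² + n/σ² = 1/30789.7209 + 7/552.25 = (σ² + n·σ₀²)/(σ₀²σ²) = 216080.2963/(30789.7209·552.25); posterior variance σₙ² = σ₀²σ²/(σ² + n·σ₀²) = 30789.7209·552.25/216080.2963 = 78.691226.
Posterior SD = √σₙ² = √(30789.7209·552.25/216080.2963) = 8.8708.

8.8708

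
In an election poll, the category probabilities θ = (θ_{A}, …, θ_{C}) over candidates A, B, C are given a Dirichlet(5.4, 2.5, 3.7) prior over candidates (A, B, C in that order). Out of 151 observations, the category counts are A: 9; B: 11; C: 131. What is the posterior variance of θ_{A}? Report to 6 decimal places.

0.000493

The Dirichlet prior is conjugate to the Multinomial likelihood: each posterior αⱼ = prior αⱼ + observed count nⱼ.
Posterior concentration: (14.4, 13.5, 134.7), total = 162.6.
Var[θ_j] = α_j(Σα−α_j)/((Σα)²(Σα+1)) = 14.4·148.2/(162.6²·163.6) = 0.000493.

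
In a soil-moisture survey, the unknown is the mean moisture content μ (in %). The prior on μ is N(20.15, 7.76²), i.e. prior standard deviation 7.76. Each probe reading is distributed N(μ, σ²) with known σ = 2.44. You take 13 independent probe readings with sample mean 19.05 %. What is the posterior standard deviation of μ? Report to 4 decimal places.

0.6742

For Normal data with known variance σ², a Normal(μ₀, σ₀²) prior on μ is conjugate. Posterior precision = 1/σ₀² + n/σ²; posterior mean is the precision-weighted average of μ₀ and x̄.
σ₀² = 7.76² = 60.2176, σ² = 2.44² = 5.9536; σ² + n·σ₀² = 5.9536 + 13·60.2176 = 788.7824.
Posterior precision = 1/σ₀² + n/σ² = 1/60.2176 + 13/5.9536 = (σ² + n·σ₀²)/(σ₀²σ²) = 788.7824/(60.2176·5.9536); posterior variance σₙ² = σ₀²σ²/(σ² + n·σ₀²) = 60.2176·5.9536/788.7824 = 0.454513.
Posterior SD = √σₙ² = √(60.2176·5.9536/788.7824) = 0.6742.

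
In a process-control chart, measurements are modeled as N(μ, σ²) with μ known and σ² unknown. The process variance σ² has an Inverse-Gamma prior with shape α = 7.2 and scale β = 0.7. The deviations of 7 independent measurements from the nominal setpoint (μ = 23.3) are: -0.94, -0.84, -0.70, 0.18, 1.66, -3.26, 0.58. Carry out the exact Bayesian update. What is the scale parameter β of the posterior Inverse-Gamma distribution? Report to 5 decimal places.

8.61560

With known mean μ and an Inverse-Gamma(α, β) prior on σ², the Normal likelihood is conjugate: posterior is Inv-Gamma(α + n/2, β + Σ(xᵢ−μ)²/2).
Σ(xᵢ−μ)² = (-0.94)² + (-0.84)² + (-0.70)² + (0.18)² + (1.66)² + (-3.26)² + (0.58)² = 15.8312.
Posterior: Inv-Gamma(7.2 + 7/2, 0.7 + 15.8312/2) = Inv-Gamma(10.70, 8.61560).
Posterior β = 8.61560.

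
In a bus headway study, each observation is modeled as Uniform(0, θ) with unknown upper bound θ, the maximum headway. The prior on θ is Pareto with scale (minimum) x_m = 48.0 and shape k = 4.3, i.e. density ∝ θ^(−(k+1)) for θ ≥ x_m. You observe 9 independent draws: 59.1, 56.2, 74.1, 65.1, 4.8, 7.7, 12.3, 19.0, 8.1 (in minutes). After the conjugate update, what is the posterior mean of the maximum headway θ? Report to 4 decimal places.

80.1244

A Pareto(scale x_m, shape k) prior on the upper bound θ of Uniform(0, θ) is conjugate: posterior is Pareto(max(x_m, max xᵢ), k + n).
Sample maximum = 74.1; prior scale x_m = 48.0 → posterior scale = max = 74.1.
Posterior shape = 4.3 + 9 = 13.3.
E[θ|data] = k·x_m/(k−1) = 13.3·74.1/12.3 = 80.1244.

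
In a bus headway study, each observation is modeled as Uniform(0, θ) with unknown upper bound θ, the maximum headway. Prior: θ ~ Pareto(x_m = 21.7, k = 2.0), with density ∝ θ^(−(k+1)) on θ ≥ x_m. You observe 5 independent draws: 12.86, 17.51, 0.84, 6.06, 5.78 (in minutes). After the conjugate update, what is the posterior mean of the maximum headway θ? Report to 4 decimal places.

25.3167

A Pareto(scale x_m, shape k) prior on the upper bound θ of Uniform(0, θ) is conjugate: posterior is Pareto(max(x_m, max xᵢ), k + n).
Sample maximum = 17.51; prior scale x_m = 21.7 → posterior scale = max = 21.70.
Posterior shape = 2.0 + 5 = 7.0.
E[θ|data] = k·x_m/(k−1) = 7.0·21.70/6.0 = 25.3167.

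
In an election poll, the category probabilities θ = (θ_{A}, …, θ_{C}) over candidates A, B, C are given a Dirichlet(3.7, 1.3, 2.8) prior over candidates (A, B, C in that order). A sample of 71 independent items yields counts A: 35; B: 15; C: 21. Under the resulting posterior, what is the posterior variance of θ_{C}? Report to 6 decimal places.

0.002642

The Dirichlet prior is conjugate to the Multinomial likelihood: each posterior αⱼ = prior αⱼ + observed count nⱼ.
Posterior concentration: (38.7, 16.3, 23.8), total = 78.8.
Var[θ_j] = α_j(Σα−α_j)/((Σα)²(Σα+1)) = 23.8·55.0/(78.8²·79.8) = 0.002642.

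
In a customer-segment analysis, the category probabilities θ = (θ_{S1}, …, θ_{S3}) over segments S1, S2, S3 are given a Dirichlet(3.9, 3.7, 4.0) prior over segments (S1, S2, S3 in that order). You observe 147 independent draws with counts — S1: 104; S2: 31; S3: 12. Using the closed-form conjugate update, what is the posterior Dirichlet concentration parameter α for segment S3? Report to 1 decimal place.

The Dirichlet prior is conjugate to the Multinomial likelihood: each posterior αⱼ = prior αⱼ + observed count nⱼ.
Posterior concentration: (107.9, 34.7, 16.0), total = 158.6.
α_{S3} = 4.0 + 12 = 16.0.

16.0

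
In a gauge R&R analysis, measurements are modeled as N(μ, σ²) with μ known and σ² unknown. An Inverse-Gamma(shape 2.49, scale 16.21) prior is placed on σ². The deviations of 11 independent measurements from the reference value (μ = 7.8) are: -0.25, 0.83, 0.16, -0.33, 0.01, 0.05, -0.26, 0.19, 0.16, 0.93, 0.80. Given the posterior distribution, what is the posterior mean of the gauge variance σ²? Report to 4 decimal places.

With known mean μ and an Inverse-Gamma(α, β) prior on σ², the Normal likelihood is conjugate: posterior is Inv-Gamma(α + n/2, β + Σ(xᵢ−μ)²/2).
Σ(xᵢ−μ)² = (-0.25)² + (0.83)² + (0.16)² + (-0.33)² + (0.01)² + (0.05)² + (-0.26)² + (0.19)² + (0.16)² + (0.93)² + (0.80)² = 2.5227.
Posterior: Inv-Gamma(2.49 + 11/2, 16.21 + 2.5227/2) = Inv-Gamma(7.99, 17.47135).
E[σ²|data] = β/(α−1) = 17.47135/6.99 = 2.4995.

2.4995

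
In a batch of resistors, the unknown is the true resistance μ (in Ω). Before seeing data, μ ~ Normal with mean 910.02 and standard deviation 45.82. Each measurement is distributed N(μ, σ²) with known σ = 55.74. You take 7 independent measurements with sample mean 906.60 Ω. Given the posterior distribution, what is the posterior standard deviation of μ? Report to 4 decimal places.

For Normal data with known variance σ², a Normal(μ₀, σ₀²) prior on μ is conjugate. Posterior precision = 1/σ₀² + n/σ²; posterior mean is the precision-weighted average of μ₀ and x̄.
σ₀² = 45.82² = 2099.4724, σ² = 55.74² = 3106.9476; σ² + n·σ₀² = 3106.9476 + 7·2099.4724 = 17803.2544.
Posterior precision = 1/σ₀² + n/σ² = 1/2099.4724 + 7/3106.9476 = (σ² + n·σ₀²)/(σ₀²σ²) = 17803.2544/(2099.4724·3106.9476); posterior variance σₙ² = σ₀²σ²/(σ² + n·σ₀²) = 2099.4724·3106.9476/17803.2544 = 366.390919.
Posterior SD = √σₙ² = √(2099.4724·3106.9476/17803.2544) = 19.1413.

19.1413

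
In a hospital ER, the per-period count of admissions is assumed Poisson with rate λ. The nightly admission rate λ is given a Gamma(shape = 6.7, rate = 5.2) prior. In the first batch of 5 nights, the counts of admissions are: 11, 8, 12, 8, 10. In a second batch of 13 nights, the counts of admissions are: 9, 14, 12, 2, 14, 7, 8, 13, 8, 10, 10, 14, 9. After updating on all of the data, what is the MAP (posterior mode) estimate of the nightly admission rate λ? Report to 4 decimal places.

7.9612

With a Gamma(shape α, rate β) prior, the Poisson likelihood is conjugate: the posterior is Gamma(α + ΣXᵢ, β + n).
Batch 1: sum of counts S = 49 over n = 5 nights.
After batch 1: Gamma(α+S, β+n) = Gamma(6.7+49, 5.2+5) = Gamma(55.7, 10.2).
Batch 2: sum of counts S = 130 over n = 13 nights.
After batch 2: Gamma(α+S, β+n) = Gamma(55.7+130, 10.2+13) = Gamma(185.7, 23.2).
Mode of Gamma(α,β) for α≥1 is (α−1)/β = 184.7/23.2 = 7.9612.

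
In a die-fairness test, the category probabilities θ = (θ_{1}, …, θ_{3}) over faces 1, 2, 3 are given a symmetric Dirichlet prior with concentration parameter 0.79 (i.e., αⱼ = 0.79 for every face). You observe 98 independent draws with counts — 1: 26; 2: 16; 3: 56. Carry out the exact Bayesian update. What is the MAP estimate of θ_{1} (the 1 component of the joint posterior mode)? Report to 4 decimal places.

0.2649

The Dirichlet prior is conjugate to the Multinomial likelihood: each posterior αⱼ = prior αⱼ + observed count nⱼ.
Posterior concentration: (26.79, 16.79, 56.79), total = 100.37.
Joint mode component: (α_{1}−1)/(Σα−K) = 25.79/97.37 = 0.2649.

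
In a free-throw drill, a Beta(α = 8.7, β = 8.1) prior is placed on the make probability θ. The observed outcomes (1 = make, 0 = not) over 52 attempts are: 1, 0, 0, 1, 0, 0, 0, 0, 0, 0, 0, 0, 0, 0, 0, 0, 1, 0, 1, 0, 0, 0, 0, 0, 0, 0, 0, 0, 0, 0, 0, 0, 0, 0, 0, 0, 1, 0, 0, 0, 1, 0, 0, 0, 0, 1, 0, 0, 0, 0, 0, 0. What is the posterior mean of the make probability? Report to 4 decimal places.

0.2282

The Beta prior is conjugate to a Binomial/Bernoulli likelihood; the update adds successes to α and failures to β.
Posterior: Beta(α+k, β+n−k) = Beta(8.7+7, 8.1+45) = Beta(15.7, 53.1).
Posterior mean = α/(α+β) = 15.7/68.8 = 0.2282.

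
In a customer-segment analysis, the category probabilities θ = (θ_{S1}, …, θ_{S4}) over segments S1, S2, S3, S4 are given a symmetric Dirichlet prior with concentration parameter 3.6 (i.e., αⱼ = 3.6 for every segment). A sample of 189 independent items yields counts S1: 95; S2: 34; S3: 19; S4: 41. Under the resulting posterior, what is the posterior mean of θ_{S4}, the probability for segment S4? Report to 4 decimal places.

The Dirichlet prior is conjugate to the Multinomial likelihood: each posterior αⱼ = prior αⱼ + observed count nⱼ.
Posterior concentration: (98.6, 37.6, 22.6, 44.6), total = 203.4.
E[θ_{S4}|data] = α_{S4}/Σα = 44.6/203.4 = 0.2193.

0.2193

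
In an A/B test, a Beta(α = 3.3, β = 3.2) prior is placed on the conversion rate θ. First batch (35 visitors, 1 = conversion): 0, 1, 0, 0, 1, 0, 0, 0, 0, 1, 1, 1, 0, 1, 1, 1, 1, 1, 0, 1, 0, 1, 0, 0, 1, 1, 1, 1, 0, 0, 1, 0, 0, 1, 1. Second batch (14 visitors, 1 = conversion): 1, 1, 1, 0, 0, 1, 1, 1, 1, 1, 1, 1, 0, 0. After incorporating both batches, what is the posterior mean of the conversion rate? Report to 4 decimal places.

0.5820

The Beta prior is conjugate to a Binomial/Bernoulli likelihood; the update adds successes to α and failures to β.
After batch 1: Beta(3.3+19, 3.2+16) = Beta(22.3, 19.2).
After batch 2: Beta(22.3+10, 19.2+4) = Beta(32.3, 23.2).
Posterior mean = α/(α+β) = 32.3/55.5 = 0.5820.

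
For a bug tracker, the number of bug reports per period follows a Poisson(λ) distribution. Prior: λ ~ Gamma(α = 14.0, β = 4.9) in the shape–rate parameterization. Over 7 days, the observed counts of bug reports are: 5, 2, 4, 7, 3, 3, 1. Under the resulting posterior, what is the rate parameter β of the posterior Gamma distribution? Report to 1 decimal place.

11.9

With a Gamma(shape α, rate β) prior, the Poisson likelihood is conjugate: the posterior is Gamma(α + ΣXᵢ, β + n).
Sum of counts S = 25 over n = 7 days.
Posterior: Gamma(α+S, β+n) = Gamma(14.0+25, 4.9+7) = Gamma(39.0, 11.9).
Posterior β = 11.9.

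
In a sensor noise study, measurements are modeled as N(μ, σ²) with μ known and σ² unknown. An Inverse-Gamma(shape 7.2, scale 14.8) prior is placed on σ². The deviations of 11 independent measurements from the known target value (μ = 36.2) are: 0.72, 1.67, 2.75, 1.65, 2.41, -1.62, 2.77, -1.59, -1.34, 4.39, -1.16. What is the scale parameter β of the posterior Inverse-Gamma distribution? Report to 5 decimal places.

With known mean μ and an Inverse-Gamma(α, β) prior on σ², the Normal likelihood is conjugate: posterior is Inv-Gamma(α + n/2, β + Σ(xᵢ−μ)²/2).
Σ(xᵢ−μ)² = (0.72)² + (1.67)² + (2.75)² + (1.65)² + (2.41)² + (-1.62)² + (2.77)² + (-1.59)² + (-1.34)² + (4.39)² + (-1.16)² = 54.6391.
Posterior: Inv-Gamma(7.2 + 11/2, 14.8 + 54.6391/2) = Inv-Gamma(12.70, 42.11955).
Posterior β = 42.11955.

42.11955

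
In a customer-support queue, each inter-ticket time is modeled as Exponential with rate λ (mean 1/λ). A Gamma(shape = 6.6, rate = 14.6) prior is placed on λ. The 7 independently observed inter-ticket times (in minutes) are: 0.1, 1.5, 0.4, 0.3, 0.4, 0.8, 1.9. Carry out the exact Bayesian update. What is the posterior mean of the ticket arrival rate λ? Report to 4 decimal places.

With a Gamma(shape α, rate β) prior on the exponential rate λ, the posterior after n observations with total T = Σxᵢ is Gamma(α+n, β+T).
Sum of observations T = 5.4 minutes; n = 7.
Posterior: Gamma(6.6+7, 14.6+5.4) = Gamma(13.6, 20.0).
Posterior mean of λ = α/β = 13.6/20.0 = 0.6800.

0.6800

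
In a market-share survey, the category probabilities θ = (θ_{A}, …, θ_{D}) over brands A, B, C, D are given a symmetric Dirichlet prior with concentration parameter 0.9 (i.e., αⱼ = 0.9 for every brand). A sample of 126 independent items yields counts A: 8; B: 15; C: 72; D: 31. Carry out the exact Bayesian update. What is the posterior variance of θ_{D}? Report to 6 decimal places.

The Dirichlet prior is conjugate to the Multinomial likelihood: each posterior αⱼ = prior αⱼ + observed count nⱼ.
Posterior concentration: (8.9, 15.9, 72.9, 31.9), total = 129.6.
Var[θ_j] = α_j(Σα−α_j)/((Σα)²(Σα+1)) = 31.9·97.7/(129.6²·130.6) = 0.001421.

0.001421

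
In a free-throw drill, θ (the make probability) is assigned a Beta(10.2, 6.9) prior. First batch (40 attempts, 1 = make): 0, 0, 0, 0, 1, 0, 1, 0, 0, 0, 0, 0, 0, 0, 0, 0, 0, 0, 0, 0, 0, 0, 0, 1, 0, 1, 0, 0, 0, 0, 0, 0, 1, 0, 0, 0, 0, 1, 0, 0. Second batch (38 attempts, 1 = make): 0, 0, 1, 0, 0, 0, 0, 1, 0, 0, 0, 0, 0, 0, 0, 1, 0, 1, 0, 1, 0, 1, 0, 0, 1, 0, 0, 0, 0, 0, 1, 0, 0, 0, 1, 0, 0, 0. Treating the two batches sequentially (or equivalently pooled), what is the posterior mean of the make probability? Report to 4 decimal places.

0.2650

The Beta prior is conjugate to a Binomial/Bernoulli likelihood; the update adds successes to α and failures to β.
After batch 1: Beta(10.2+6, 6.9+34) = Beta(16.2, 40.9).
After batch 2: Beta(16.2+9, 40.9+29) = Beta(25.2, 69.9).
Posterior mean = α/(α+β) = 25.2/95.1 = 0.2650.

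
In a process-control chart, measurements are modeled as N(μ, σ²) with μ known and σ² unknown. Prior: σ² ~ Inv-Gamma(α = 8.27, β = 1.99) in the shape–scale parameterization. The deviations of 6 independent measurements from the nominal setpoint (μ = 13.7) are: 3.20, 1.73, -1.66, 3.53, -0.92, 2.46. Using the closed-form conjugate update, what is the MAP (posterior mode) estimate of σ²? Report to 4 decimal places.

1.6026

With known mean μ and an Inverse-Gamma(α, β) prior on σ², the Normal likelihood is conjugate: posterior is Inv-Gamma(α + n/2, β + Σ(xᵢ−μ)²/2).
Σ(xᵢ−μ)² = (3.20)² + (1.73)² + (-1.66)² + (3.53)² + (-0.92)² + (2.46)² = 35.3474.
Posterior: Inv-Gamma(8.27 + 6/2, 1.99 + 35.3474/2) = Inv-Gamma(11.27, 19.66370).
Mode = β/(α+1) = 19.66370/12.27 = 1.6026.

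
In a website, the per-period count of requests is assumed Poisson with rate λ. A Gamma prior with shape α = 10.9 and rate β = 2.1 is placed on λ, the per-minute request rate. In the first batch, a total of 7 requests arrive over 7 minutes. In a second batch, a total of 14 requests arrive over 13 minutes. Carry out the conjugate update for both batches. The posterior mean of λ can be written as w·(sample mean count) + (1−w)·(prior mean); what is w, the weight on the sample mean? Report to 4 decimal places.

With a Gamma(shape α, rate β) prior, the Poisson likelihood is conjugate: the posterior is Gamma(α + ΣXᵢ, β + n).
Total number of minutes: n = 7 + 13 = 20.
Posterior mean = (α₀+S)/(β₀+n) = [n/(β₀+n)]·(S/n) + [β₀/(β₀+n)]·(α₀/β₀), so only n and β₀ enter the weight.
Weight on data w = n/(β₀+n) = 20/(2.1+20) = 20/22.1 = 0.9050.

0.9050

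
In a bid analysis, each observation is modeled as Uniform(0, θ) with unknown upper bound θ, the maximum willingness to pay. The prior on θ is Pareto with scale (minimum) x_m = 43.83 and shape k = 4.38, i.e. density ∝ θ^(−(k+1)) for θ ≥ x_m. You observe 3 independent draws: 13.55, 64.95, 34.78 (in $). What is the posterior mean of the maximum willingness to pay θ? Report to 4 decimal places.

75.1303

A Pareto(scale x_m, shape k) prior on the upper bound θ of Uniform(0, θ) is conjugate: posterior is Pareto(max(x_m, max xᵢ), k + n).
Sample maximum = 64.95; prior scale x_m = 43.83 → posterior scale = max = 64.95.
Posterior shape = 4.38 + 3 = 7.38.
E[θ|data] = k·x_m/(k−1) = 7.38·64.95/6.38 = 75.1303.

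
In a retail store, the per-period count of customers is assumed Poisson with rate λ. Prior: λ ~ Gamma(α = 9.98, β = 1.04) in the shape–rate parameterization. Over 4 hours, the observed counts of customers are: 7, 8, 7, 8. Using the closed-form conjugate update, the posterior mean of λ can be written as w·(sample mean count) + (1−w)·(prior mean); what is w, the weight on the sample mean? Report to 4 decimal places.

0.7937

With a Gamma(shape α, rate β) prior, the Poisson likelihood is conjugate: the posterior is Gamma(α + ΣXᵢ, β + n).
Posterior mean = (α₀+S)/(β₀+n) = [n/(β₀+n)]·(S/n) + [β₀/(β₀+n)]·(α₀/β₀), so only n and β₀ enter the weight.
Weight on data w = n/(β₀+n) = 4/(1.04+4) = 4/5.04 = 0.7937.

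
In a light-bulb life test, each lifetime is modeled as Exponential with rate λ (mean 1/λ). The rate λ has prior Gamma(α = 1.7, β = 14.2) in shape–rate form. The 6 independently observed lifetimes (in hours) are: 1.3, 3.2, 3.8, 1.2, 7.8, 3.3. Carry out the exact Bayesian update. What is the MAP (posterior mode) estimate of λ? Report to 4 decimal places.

With a Gamma(shape α, rate β) prior on the exponential rate λ, the posterior after n observations with total T = Σxᵢ is Gamma(α+n, β+T).
Sum of observations T = 20.6 hours; n = 6.
Posterior: Gamma(1.7+6, 14.2+20.6) = Gamma(7.7, 34.8).
Mode = (α−1)/β = 0.1925.

0.1925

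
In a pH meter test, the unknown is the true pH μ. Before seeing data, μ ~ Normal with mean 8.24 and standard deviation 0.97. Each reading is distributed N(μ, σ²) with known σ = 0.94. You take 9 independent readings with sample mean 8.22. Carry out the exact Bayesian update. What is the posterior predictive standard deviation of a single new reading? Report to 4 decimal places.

For Normal data with known variance σ², a Normal(μ₀, σ₀²) prior on μ is conjugate. Posterior precision = 1/σ₀² + n/σ²; posterior mean is the precision-weighted average of μ₀ and x̄.
σ₀² = 0.97² = 0.9409, σ² = 0.94² = 0.8836; σ² + n·σ₀² = 0.8836 + 9·0.9409 = 9.3517.
Posterior precision = 1/σ₀² + n/σ² = 1/0.9409 + 9/0.8836 = (σ² + n·σ₀²)/(σ₀²σ²) = 9.3517/(0.9409·0.8836); posterior variance σₙ² = σ₀²σ²/(σ² + n·σ₀²) = 0.9409·0.8836/9.3517 = 0.088901.
Predictive variance for one new observation = σₙ² + σ² = 0.9409·0.8836/9.3517 + 0.8836 = σ²·(σ₀² + 9.3517)/9.3517 = 0.8836·10.2926/9.3517 = 0.972501; SD = √(0.8836·10.2926/9.3517) = 0.9862.

0.9862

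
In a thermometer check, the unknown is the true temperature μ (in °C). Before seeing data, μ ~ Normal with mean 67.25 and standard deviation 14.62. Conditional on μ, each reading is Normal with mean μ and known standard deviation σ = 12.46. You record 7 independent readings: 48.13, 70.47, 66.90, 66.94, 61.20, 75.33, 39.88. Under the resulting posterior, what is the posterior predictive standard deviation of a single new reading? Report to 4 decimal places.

For Normal data with known variance σ², a Normal(μ₀, σ₀²) prior on μ is conjugate. Posterior precision = 1/σ₀² + n/σ²; posterior mean is the precision-weighted average of μ₀ and x̄.
σ₀² = 14.62² = 213.7444, σ² = 12.46² = 155.2516; σ² + n·σ₀² = 155.2516 + 7·213.7444 = 1651.4624.
Posterior precision = 1/σ₀² + n/σ² = 1/213.7444 + 7/155.2516 = (σ² + n·σ₀²)/(σ₀²σ²) = 1651.4624/(213.7444·155.2516); posterior variance σₙ² = σ₀²σ²/(σ² + n·σ₀²) = 213.7444·155.2516/1651.4624 = 20.093803.
Predictive variance for one new observation = σₙ² + σ² = 213.7444·155.2516/1651.4624 + 155.2516 = σ²·(σ₀² + 1651.4624)/1651.4624 = 155.2516·1865.2068/1651.4624 = 175.345403; SD = √(155.2516·1865.2068/1651.4624) = 13.2418.

13.2418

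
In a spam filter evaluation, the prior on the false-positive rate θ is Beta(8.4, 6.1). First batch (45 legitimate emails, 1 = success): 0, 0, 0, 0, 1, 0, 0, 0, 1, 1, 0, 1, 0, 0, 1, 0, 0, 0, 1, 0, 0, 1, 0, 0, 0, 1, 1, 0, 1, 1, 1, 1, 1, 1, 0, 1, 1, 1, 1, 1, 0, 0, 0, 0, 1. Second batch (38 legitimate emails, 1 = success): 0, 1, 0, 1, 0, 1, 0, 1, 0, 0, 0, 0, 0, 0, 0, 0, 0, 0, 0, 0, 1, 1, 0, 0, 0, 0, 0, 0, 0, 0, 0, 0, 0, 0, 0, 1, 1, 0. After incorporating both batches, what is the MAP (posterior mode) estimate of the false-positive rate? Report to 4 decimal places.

0.3812

The Beta prior is conjugate to a Binomial/Bernoulli likelihood; the update adds successes to α and failures to β.
After batch 1: Beta(8.4+21, 6.1+24) = Beta(29.4, 30.1).
After batch 2: Beta(29.4+8, 30.1+30) = Beta(37.4, 60.1).
Mode of Beta(a,b) for a,b>1 is (a−1)/(a+b−2) = 36.4/95.5 = 0.3812.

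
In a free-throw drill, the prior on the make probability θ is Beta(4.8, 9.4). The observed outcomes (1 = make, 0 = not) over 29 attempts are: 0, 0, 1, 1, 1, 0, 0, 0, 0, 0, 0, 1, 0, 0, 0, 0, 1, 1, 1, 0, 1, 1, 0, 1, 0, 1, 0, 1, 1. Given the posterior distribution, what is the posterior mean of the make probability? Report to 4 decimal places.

0.4120

The Beta prior is conjugate to a Binomial/Bernoulli likelihood; the update adds successes to α and failures to β.
Posterior: Beta(α+k, β+n−k) = Beta(4.8+13, 9.4+16) = Beta(17.8, 25.4).
Posterior mean = α/(α+β) = 17.8/43.2 = 0.4120.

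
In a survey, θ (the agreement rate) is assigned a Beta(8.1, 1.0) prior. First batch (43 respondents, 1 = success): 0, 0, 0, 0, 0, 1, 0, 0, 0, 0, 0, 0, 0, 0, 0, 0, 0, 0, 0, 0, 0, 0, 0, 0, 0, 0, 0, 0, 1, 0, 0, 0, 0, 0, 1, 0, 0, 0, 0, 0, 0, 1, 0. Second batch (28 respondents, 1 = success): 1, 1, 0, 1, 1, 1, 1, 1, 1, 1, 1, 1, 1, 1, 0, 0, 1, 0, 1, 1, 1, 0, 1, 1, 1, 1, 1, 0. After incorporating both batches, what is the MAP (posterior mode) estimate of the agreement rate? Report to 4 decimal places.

The Beta prior is conjugate to a Binomial/Bernoulli likelihood; the update adds successes to α and failures to β.
After batch 1: Beta(8.1+4, 1.0+39) = Beta(12.1, 40.0).
After batch 2: Beta(12.1+22, 40.0+6) = Beta(34.1, 46.0).
Mode of Beta(a,b) for a,b>1 is (a−1)/(a+b−2) = 33.1/78.1 = 0.4238.

0.4238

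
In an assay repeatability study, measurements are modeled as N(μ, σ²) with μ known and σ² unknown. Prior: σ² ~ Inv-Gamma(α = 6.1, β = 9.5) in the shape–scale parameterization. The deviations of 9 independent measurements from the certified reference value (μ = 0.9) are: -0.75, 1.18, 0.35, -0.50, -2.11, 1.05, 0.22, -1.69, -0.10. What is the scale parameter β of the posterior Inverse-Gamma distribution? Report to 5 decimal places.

With known mean μ and an Inverse-Gamma(α, β) prior on σ², the Normal likelihood is conjugate: posterior is Inv-Gamma(α + n/2, β + Σ(xᵢ−μ)²/2).
Σ(xᵢ−μ)² = (-0.75)² + (1.18)² + (0.35)² + (-0.50)² + (-2.11)² + (1.05)² + (0.22)² + (-1.69)² + (-0.10)² = 10.7965.
Posterior: Inv-Gamma(6.1 + 9/2, 9.5 + 10.7965/2) = Inv-Gamma(10.60, 14.89825).
Posterior β = 14.89825.

14.89825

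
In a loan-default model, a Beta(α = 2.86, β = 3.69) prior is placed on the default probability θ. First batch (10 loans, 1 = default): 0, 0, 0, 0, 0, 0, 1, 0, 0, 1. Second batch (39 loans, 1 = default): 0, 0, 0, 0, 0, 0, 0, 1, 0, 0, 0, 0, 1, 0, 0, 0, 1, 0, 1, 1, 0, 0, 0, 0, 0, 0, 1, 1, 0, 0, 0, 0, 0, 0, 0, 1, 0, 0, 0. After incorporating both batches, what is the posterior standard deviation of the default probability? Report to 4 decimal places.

0.0561

The Beta prior is conjugate to a Binomial/Bernoulli likelihood; the update adds successes to α and failures to β.
After batch 1: Beta(2.86+2, 3.69+8) = Beta(4.86, 11.69).
After batch 2: Beta(4.86+8, 11.69+31) = Beta(12.86, 42.69).
Var = αβ/((α+β)²(α+β+1)) = 12.86·42.69/(55.55²·56.55) = 0.00314606; SD = √0.00314606 = 0.0561.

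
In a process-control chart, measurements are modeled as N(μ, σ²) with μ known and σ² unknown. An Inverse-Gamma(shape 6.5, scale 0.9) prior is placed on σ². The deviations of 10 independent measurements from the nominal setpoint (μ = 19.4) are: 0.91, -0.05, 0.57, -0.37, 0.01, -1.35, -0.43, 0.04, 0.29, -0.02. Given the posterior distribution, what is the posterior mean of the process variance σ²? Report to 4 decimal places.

With known mean μ and an Inverse-Gamma(α, β) prior on σ², the Normal likelihood is conjugate: posterior is Inv-Gamma(α + n/2, β + Σ(xᵢ−μ)²/2).
Σ(xᵢ−μ)² = (0.91)² + (-0.05)² + (0.57)² + (-0.37)² + (0.01)² + (-1.35)² + (-0.43)² + (0.04)² + (0.29)² + (-0.02)² = 3.3860.
Posterior: Inv-Gamma(6.5 + 10/2, 0.9 + 3.3860/2) = Inv-Gamma(11.50, 2.59300).
E[σ²|data] = β/(α−1) = 2.59300/10.50 = 0.2470.

0.2470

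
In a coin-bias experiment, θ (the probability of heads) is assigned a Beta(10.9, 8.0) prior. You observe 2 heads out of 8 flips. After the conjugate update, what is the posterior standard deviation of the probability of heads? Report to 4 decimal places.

0.0946

The Beta prior is conjugate to a Binomial/Bernoulli likelihood; the update adds successes to α and failures to β.
Posterior: Beta(α+k, β+n−k) = Beta(10.9+2, 8.0+6) = Beta(12.9, 14.0).
Var = αβ/((α+β)²(α+β+1)) = 12.9·14.0/(26.9²·27.9) = 0.00894559; SD = √0.00894559 = 0.0946.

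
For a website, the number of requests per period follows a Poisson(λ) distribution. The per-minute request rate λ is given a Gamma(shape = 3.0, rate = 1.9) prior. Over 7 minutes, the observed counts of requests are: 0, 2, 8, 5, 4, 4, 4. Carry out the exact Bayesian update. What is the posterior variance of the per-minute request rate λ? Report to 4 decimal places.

With a Gamma(shape α, rate β) prior, the Poisson likelihood is conjugate: the posterior is Gamma(α + ΣXᵢ, β + n).
Sum of counts S = 27 over n = 7 minutes.
Posterior: Gamma(α+S, β+n) = Gamma(3.0+27, 1.9+7) = Gamma(30.0, 8.9).
Var = α/β² = 30.0/8.9² = 0.3787.

0.3787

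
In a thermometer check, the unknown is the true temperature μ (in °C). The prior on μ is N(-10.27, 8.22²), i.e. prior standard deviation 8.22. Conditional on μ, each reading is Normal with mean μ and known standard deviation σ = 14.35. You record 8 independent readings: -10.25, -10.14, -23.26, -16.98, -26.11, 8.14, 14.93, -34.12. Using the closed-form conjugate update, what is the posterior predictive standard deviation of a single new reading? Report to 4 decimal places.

14.9854

For Normal data with known variance σ², a Normal(μ₀, σ₀²) prior on μ is conjugate. Posterior precision = 1/σ₀² + n/σ²; posterior mean is the precision-weighted average of μ₀ and x̄.
σ₀² = 8.22² = 67.5684, σ² = 14.35² = 205.9225; σ² + n·σ₀² = 205.9225 + 8·67.5684 = 746.4697.
Posterior precision = 1/σ₀² + n/σ² = 1/67.5684 + 8/205.9225 = (σ² + n·σ₀²)/(σ₀²σ²) = 746.4697/(67.5684·205.9225); posterior variance σₙ² = σ₀²σ²/(σ² + n·σ₀²) = 67.5684·205.9225/746.4697 = 18.639543.
Predictive variance for one new observation = σₙ² + σ² = 67.5684·205.9225/746.4697 + 205.9225 = σ²·(σ₀² + 746.4697)/746.4697 = 205.9225·814.0381/746.4697 = 224.562043; SD = √(205.9225·814.0381/746.4697) = 14.9854.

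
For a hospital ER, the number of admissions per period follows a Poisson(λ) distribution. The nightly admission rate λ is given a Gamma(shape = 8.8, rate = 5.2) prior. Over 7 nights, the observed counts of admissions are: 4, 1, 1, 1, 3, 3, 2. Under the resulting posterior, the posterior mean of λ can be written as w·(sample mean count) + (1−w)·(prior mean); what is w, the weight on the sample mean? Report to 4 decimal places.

With a Gamma(shape α, rate β) prior, the Poisson likelihood is conjugate: the posterior is Gamma(α + ΣXᵢ, β + n).
Posterior mean = (α₀+S)/(β₀+n) = [n/(β₀+n)]·(S/n) + [β₀/(β₀+n)]·(α₀/β₀), so only n and β₀ enter the weight.
Weight on data w = n/(β₀+n) = 7/(5.2+7) = 7/12.2 = 0.5738.

0.5738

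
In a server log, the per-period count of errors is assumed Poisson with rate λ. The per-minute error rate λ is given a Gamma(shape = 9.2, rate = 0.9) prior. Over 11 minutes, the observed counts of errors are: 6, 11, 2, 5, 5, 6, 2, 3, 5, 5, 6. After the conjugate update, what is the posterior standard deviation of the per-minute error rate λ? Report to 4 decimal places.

With a Gamma(shape α, rate β) prior, the Poisson likelihood is conjugate: the posterior is Gamma(α + ΣXᵢ, β + n).
Sum of counts S = 56 over n = 11 minutes.
Posterior: Gamma(α+S, β+n) = Gamma(9.2+56, 0.9+11) = Gamma(65.2, 11.9).
SD = √α/β = √65.2/11.9 = 0.6785.

0.6785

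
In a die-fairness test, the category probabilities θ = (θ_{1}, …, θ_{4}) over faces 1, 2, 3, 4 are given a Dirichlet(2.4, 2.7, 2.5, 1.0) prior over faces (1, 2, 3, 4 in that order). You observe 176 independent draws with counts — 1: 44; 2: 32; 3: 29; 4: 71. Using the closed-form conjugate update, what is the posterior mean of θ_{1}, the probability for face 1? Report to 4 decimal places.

The Dirichlet prior is conjugate to the Multinomial likelihood: each posterior αⱼ = prior αⱼ + observed count nⱼ.
Posterior concentration: (46.4, 34.7, 31.5, 72.0), total = 184.6.
E[θ_{1}|data] = α_{1}/Σα = 46.4/184.6 = 0.2514.

0.2514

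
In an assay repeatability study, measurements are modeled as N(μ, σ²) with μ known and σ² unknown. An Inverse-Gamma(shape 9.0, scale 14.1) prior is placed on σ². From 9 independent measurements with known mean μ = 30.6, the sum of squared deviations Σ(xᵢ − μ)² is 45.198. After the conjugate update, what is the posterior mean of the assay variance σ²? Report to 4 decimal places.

2.9359

With known mean μ and an Inverse-Gamma(α, β) prior on σ², the Normal likelihood is conjugate: posterior is Inv-Gamma(α + n/2, β + Σ(xᵢ−μ)²/2).
Posterior: Inv-Gamma(9.0 + 9/2, 14.1 + 45.198/2) = Inv-Gamma(13.50, 36.6990).
E[σ²|data] = β/(α−1) = 36.6990/12.50 = 2.9359.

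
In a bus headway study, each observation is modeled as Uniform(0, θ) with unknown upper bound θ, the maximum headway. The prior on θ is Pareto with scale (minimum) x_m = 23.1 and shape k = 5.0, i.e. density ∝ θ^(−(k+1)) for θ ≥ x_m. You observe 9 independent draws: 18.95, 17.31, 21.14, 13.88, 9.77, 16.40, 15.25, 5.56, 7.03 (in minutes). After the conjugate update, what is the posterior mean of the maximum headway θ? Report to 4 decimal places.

24.8769

A Pareto(scale x_m, shape k) prior on the upper bound θ of Uniform(0, θ) is conjugate: posterior is Pareto(max(x_m, max xᵢ), k + n).
Sample maximum = 21.14; prior scale x_m = 23.1 → posterior scale = max = 23.10.
Posterior shape = 5.0 + 9 = 14.0.
E[θ|data] = k·x_m/(k−1) = 14.0·23.10/13.0 = 24.8769.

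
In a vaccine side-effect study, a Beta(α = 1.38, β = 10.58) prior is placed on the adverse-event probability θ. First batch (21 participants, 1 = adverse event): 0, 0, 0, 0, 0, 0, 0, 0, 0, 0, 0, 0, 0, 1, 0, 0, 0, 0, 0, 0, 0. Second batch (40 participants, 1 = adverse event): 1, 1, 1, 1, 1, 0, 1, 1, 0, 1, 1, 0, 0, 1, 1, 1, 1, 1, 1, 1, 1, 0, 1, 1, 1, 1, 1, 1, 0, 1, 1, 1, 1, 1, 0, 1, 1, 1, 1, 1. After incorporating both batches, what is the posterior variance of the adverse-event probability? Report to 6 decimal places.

0.003377

The Beta prior is conjugate to a Binomial/Bernoulli likelihood; the update adds successes to α and failures to β.
After batch 1: Beta(1.38+1, 10.58+20) = Beta(2.38, 30.58).
After batch 2: Beta(2.38+33, 30.58+7) = Beta(35.38, 37.58).
Var = αβ/((α+β)²(α+β+1)) = 35.38·37.58/(72.96²·73.96) = 0.003377.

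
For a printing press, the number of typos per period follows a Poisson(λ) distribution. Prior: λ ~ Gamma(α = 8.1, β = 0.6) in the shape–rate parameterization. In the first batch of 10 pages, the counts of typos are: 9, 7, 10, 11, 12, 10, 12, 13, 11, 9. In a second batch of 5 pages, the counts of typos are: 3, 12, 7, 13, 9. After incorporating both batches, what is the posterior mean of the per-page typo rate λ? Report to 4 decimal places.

10.0064

With a Gamma(shape α, rate β) prior, the Poisson likelihood is conjugate: the posterior is Gamma(α + ΣXᵢ, β + n).
Batch 1: sum of counts S = 104 over n = 10 pages.
After batch 1: Gamma(α+S, β+n) = Gamma(8.1+104, 0.6+10) = Gamma(112.1, 10.6).
Batch 2: sum of counts S = 44 over n = 5 pages.
After batch 2: Gamma(α+S, β+n) = Gamma(112.1+44, 10.6+5) = Gamma(156.1, 15.6).
Posterior mean = α/β = 156.1/15.6 = 10.0064.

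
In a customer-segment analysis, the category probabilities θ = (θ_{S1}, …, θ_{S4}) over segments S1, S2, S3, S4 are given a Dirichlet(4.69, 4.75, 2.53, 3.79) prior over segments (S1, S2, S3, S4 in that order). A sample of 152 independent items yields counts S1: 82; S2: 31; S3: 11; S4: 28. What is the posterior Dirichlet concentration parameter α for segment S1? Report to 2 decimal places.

86.69

The Dirichlet prior is conjugate to the Multinomial likelihood: each posterior αⱼ = prior αⱼ + observed count nⱼ.
Posterior concentration: (86.69, 35.75, 13.53, 31.79), total = 167.76.
α_{S1} = 4.69 + 82 = 86.69.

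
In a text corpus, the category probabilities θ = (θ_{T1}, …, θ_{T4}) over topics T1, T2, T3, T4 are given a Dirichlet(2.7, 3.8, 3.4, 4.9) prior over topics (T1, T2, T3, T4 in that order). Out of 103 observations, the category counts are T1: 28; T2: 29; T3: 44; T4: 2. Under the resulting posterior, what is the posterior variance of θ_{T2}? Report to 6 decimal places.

The Dirichlet prior is conjugate to the Multinomial likelihood: each posterior αⱼ = prior αⱼ + observed count nⱼ.
Posterior concentration: (30.7, 32.8, 47.4, 6.9), total = 117.8.
Var[θ_j] = α_j(Σα−α_j)/((Σα)²(Σα+1)) = 32.8·85.0/(117.8²·118.8) = 0.001691.

0.001691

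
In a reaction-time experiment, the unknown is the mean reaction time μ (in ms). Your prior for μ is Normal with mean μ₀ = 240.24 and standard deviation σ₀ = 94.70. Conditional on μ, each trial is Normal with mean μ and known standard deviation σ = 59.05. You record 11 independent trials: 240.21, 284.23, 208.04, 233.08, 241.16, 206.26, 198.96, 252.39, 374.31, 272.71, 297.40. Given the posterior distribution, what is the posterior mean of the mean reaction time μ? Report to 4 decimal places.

For Normal data with known variance σ², a Normal(μ₀, σ₀²) prior on μ is conjugate. Posterior precision = 1/σ₀² + n/σ²; posterior mean is the precision-weighted average of μ₀ and x̄.
Σxᵢ = 240.21 + 284.23 + 208.04 + 233.08 + 241.16 + 206.26 + 198.96 + 252.39 + 374.31 + 272.71 + 297.40 = 2808.75, so n·x̄ = 2808.75.
σ₀² = 94.70² = 8968.09, σ² = 59.05² = 3486.9025; σ² + n·σ₀² = 3486.9025 + 11·8968.09 = 102135.8925.
Posterior mean = (μ₀/σ₀² + n·x̄/σ²)/(1/σ₀² + n/σ²) = (σ²·μ₀ + σ₀²·n·x̄)/(σ² + n·σ₀²) = (3486.9025·240.24 + 8968.09·2808.75)/102135.8925 = 26026816.2441/102135.8925 = 254.8254.

254.8254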